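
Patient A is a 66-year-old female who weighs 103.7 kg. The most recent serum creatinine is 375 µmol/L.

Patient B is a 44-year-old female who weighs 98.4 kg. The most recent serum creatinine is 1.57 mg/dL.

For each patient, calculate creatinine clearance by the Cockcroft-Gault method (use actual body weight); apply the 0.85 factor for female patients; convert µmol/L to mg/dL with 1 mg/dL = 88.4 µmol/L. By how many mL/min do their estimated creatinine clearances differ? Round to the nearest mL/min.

Patient A: SCr = 375 / 88.4 = 4.242 mg/dL
Patient A: CrCl = (140 − 66) × 103.7 / (72 × 4.242) × 0.85 = 7673.8 / 305.42 × 0.85 ≈ 21.4 mL/min
Patient B: CrCl = (140 − 44) × 98.4 / (72 × 1.57) × 0.85 = 9446.4 / 113.04 × 0.85 ≈ 71.0 mL/min
|21.4 − 71.0| = 49.6 mL/min

50 mL/min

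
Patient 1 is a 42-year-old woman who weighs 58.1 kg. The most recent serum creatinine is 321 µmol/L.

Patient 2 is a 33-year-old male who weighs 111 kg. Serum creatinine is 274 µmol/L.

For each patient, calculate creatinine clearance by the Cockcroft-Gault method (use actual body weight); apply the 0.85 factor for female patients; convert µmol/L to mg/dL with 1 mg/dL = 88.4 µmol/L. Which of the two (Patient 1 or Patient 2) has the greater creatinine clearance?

Patient 2

Patient 1: SCr = 321 / 88.4 = 3.631 mg/dL
Patient 1: CrCl = (140 − 42) × 58.1 / (72 × 3.631) × 0.85 = 5693.8 / 261.43 × 0.85 ≈ 18.5 mL/min
Patient 2: SCr = 274 / 88.4 = 3.1 mg/dL
Patient 2: CrCl = (140 − 33) × 111 / (72 × 3.1) = 11877.0 / 223.20 ≈ 53.2 mL/min
18.5 vs 53.2 mL/min → Patient 2 is higher.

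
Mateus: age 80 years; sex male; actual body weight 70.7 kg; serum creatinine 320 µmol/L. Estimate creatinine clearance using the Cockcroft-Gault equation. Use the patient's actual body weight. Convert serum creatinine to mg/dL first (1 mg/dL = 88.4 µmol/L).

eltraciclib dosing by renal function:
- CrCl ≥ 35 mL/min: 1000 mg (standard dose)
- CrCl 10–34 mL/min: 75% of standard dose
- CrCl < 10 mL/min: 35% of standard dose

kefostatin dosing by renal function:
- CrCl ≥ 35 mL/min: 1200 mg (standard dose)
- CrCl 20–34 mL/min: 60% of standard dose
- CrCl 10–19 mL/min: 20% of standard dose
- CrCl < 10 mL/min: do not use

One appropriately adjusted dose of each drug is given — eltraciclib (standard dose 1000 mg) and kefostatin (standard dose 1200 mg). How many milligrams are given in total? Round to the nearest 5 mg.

990 mg

SCr = 320 / 88.4 = 3.62 mg/dL
CrCl = (140 − 80) × 70.7 / (72 × 3.62) = 4242.0 / 260.64 ≈ 16.3 mL/min
CrCl ≈ 16 mL/min.
eltraciclib: 10–34 mL/min → 75% of 1000 mg = 750 mg.
kefostatin: 10–19 mL/min → 20% of 1200 mg = 240 mg.
Total = 750 + 240 = 990 mg.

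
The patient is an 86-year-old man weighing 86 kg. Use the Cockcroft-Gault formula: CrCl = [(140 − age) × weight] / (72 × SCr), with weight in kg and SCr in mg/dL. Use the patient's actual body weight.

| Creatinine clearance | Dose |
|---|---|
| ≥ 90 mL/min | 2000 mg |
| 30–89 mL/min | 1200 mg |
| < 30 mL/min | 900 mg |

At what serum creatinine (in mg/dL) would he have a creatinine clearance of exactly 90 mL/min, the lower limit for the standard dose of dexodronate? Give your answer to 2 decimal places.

Standard dose requires CrCl ≥ 90 mL/min.
Set (140 − 86) × 86 / (72 × SCr) = 90
SCr = (140 − 86) × 86 / (72 × 90) = 0.717 mg/dL

0.72 mg/dL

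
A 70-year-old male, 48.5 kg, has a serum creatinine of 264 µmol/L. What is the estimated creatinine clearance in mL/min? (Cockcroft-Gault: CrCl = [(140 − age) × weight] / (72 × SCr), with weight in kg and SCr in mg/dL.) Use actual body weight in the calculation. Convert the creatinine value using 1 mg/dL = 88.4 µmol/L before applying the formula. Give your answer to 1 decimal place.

15.8 mL/min

SCr = 264 / 88.4 = 2.986 mg/dL
CrCl = (140 − 70) × 48.5 / (72 × 2.986) = 3395.0 / 214.99 ≈ 15.8 mL/min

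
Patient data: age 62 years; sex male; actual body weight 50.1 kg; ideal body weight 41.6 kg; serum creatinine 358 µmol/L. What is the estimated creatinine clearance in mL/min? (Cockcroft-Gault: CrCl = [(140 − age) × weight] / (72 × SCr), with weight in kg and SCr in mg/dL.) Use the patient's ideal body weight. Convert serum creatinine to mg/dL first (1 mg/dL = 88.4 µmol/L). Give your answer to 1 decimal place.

11.1 mL/min

SCr = 358 / 88.4 = 4.05 mg/dL
CrCl = (140 − 62) × 41.6 / (72 × 4.05) = 3244.8 / 291.60 ≈ 11.1 mL/min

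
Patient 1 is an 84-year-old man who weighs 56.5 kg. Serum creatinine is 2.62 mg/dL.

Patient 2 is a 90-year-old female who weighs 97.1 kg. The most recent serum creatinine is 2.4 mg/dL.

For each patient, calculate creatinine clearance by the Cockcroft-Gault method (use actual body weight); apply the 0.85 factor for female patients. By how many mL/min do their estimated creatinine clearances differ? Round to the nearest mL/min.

Patient 1: CrCl = (140 − 84) × 56.5 / (72 × 2.62) = 3164.0 / 188.64 ≈ 16.8 mL/min
Patient 2: CrCl = (140 − 90) × 97.1 / (72 × 2.4) × 0.85 = 4855.0 / 172.80 × 0.85 ≈ 23.9 mL/min
|16.8 − 23.9| = 7.1 mL/min

7 mL/min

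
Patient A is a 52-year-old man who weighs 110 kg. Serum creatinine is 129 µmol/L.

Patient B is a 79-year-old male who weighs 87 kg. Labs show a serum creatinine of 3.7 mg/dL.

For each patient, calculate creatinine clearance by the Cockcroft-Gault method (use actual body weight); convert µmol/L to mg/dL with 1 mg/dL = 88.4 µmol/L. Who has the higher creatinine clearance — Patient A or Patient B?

Patient A

Patient A: SCr = 129 / 88.4 = 1.459 mg/dL
Patient A: CrCl = (140 − 52) × 110 / (72 × 1.459) = 9680.0 / 105.05 ≈ 92.1 mL/min
Patient B: CrCl = (140 − 79) × 87 / (72 × 3.7) = 5307.0 / 266.40 ≈ 19.9 mL/min
92.1 vs 19.9 mL/min → Patient A is higher.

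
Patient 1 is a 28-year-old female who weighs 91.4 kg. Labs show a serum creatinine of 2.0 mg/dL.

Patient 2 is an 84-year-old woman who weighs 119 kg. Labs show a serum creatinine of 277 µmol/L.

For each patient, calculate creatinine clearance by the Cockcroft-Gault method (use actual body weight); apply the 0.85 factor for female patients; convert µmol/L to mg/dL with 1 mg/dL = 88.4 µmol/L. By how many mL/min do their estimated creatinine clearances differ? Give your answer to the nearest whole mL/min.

35 mL/min

Patient 1: CrCl = (140 − 28) × 91.4 / (72 × 2) × 0.85 = 10236.8 / 144.00 × 0.85 ≈ 60.4 mL/min
Patient 2: SCr = 277 / 88.4 = 3.133 mg/dL
Patient 2: CrCl = (140 − 84) × 119 / (72 × 3.133) × 0.85 = 6664.0 / 225.58 × 0.85 ≈ 25.1 mL/min
|60.4 − 25.1| = 35.3 mL/min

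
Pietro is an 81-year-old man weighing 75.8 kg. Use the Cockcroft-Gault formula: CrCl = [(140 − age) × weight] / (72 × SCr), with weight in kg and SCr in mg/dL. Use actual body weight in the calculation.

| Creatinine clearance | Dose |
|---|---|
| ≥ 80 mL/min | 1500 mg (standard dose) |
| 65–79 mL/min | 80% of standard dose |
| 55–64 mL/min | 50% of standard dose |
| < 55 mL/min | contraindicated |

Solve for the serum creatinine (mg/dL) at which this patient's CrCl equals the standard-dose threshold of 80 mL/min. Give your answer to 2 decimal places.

0.78 mg/dL

Standard dose requires CrCl ≥ 80 mL/min.
Set (140 − 81) × 75.8 / (72 × SCr) = 80
SCr = (140 − 81) × 75.8 / (72 × 80) = 0.776 mg/dL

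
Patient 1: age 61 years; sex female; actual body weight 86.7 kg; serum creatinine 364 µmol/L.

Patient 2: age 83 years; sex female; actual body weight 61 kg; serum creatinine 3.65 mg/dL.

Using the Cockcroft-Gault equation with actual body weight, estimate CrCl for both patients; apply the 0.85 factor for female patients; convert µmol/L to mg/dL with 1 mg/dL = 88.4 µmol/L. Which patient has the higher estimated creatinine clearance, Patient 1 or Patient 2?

Patient 1: SCr = 364 / 88.4 = 4.118 mg/dL
Patient 1: CrCl = (140 − 61) × 86.7 / (72 × 4.118) × 0.85 = 6849.3 / 296.50 × 0.85 ≈ 19.6 mL/min
Patient 2: CrCl = (140 − 83) × 61 / (72 × 3.65) × 0.85 = 3477.0 / 262.80 × 0.85 ≈ 11.2 mL/min
19.6 vs 11.2 mL/min → Patient 1 is higher.

Patient 1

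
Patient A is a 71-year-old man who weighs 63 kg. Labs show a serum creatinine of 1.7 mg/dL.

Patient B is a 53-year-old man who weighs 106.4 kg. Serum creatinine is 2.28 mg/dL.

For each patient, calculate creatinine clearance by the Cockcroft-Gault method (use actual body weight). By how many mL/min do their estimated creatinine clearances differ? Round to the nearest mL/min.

Patient A: CrCl = (140 − 71) × 63 / (72 × 1.7) = 4347.0 / 122.40 ≈ 35.5 mL/min
Patient B: CrCl = (140 − 53) × 106.4 / (72 × 2.28) = 9256.8 / 164.16 ≈ 56.4 mL/min
|35.5 − 56.4| = 20.9 mL/min

21 mL/min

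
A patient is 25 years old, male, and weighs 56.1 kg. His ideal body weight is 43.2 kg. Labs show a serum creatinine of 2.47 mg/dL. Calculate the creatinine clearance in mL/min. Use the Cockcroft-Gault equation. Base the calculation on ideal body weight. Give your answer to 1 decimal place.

27.9 mL/min

CrCl = (140 − 25) × 43.2 / (72 × 2.47) = 4968.0 / 177.84 ≈ 27.9 mL/min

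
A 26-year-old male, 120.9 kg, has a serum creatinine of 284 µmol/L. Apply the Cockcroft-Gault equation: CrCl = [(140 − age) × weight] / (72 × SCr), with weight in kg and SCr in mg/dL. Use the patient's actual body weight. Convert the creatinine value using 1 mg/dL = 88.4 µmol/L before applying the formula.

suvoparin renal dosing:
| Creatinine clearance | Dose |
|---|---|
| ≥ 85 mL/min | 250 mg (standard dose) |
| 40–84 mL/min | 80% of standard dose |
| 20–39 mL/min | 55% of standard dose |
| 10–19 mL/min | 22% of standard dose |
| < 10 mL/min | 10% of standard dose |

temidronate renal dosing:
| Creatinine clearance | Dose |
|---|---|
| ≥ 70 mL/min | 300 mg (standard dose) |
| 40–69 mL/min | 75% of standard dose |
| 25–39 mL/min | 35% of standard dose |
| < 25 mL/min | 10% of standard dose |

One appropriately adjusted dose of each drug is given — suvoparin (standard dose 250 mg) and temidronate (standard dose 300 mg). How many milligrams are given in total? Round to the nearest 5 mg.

425 mg

SCr = 284 / 88.4 = 3.213 mg/dL
CrCl = (140 − 26) × 120.9 / (72 × 3.213) = 13782.6 / 231.34 ≈ 59.6 mL/min
CrCl ≈ 60 mL/min.
suvoparin: 40–84 mL/min → 80% of 250 mg = 200 mg.
temidronate: 40–69 mL/min → 75% of 300 mg = 225 mg.
Total = 200 + 225 = 425 mg.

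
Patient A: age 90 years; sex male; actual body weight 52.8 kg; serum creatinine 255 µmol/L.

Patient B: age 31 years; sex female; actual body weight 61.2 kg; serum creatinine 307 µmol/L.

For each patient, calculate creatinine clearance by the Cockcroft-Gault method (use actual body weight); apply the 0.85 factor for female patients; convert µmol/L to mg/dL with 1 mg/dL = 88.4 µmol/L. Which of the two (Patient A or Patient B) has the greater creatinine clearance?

Patient B

Patient A: SCr = 255 / 88.4 = 2.885 mg/dL
Patient A: CrCl = (140 − 90) × 52.8 / (72 × 2.885) = 2640.0 / 207.72 ≈ 12.7 mL/min
Patient B: SCr = 307 / 88.4 = 3.473 mg/dL
Patient B: CrCl = (140 − 31) × 61.2 / (72 × 3.473) × 0.85 = 6670.8 / 250.06 × 0.85 ≈ 22.7 mL/min
12.7 vs 22.7 mL/min → Patient B is higher.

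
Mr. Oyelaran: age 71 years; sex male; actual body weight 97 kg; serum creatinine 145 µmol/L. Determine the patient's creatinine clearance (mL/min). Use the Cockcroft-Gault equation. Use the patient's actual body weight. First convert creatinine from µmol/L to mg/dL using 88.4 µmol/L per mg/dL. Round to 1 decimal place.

56.7 mL/min

SCr = 145 / 88.4 = 1.64 mg/dL
CrCl = (140 − 71) × 97 / (72 × 1.64) = 6693.0 / 118.08 ≈ 56.7 mL/min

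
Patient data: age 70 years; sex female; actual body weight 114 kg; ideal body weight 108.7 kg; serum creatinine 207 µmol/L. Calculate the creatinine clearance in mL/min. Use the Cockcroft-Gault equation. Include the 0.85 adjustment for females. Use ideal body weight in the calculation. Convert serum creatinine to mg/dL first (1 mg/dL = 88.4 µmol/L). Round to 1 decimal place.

SCr = 207 / 88.4 = 2.342 mg/dL
CrCl = (140 − 70) × 108.7 / (72 × 2.342) × 0.85 = 7609.0 / 168.62 × 0.85 ≈ 38.4 mL/min

38.4 mL/min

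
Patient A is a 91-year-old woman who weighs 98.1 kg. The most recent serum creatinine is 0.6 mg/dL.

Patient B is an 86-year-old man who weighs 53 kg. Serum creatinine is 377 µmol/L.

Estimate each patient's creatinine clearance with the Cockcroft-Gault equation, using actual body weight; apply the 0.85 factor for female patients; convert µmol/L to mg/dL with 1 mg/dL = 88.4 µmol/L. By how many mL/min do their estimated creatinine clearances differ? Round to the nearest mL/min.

85 mL/min

Patient A: CrCl = (140 − 91) × 98.1 / (72 × 0.6) × 0.85 = 4806.9 / 43.20 × 0.85 ≈ 94.6 mL/min
Patient B: SCr = 377 / 88.4 = 4.265 mg/dL
Patient B: CrCl = (140 − 86) × 53 / (72 × 4.265) = 2862.0 / 307.08 ≈ 9.3 mL/min
|94.6 − 9.3| = 85.3 mL/min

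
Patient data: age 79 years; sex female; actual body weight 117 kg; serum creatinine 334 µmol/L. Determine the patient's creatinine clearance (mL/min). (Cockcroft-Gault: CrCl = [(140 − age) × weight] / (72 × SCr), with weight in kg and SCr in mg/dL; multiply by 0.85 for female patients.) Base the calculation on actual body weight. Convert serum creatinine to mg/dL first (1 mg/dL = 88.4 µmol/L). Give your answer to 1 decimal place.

22.3 mL/min

SCr = 334 / 88.4 = 3.778 mg/dL
CrCl = (140 − 79) × 117 / (72 × 3.778) × 0.85 = 7137.0 / 272.02 × 0.85 ≈ 22.3 mL/min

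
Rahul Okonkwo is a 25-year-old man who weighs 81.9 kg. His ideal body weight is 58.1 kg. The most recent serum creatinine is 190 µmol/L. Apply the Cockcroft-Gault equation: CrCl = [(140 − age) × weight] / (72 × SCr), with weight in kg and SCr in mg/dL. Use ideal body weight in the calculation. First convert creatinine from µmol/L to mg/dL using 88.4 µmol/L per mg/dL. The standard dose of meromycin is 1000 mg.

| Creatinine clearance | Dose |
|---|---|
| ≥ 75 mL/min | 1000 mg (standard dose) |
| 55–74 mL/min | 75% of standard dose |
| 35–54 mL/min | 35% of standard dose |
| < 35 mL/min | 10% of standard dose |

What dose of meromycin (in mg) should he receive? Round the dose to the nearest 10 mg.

350 mg

SCr = 190 / 88.4 = 2.149 mg/dL
CrCl = (140 − 25) × 58.1 / (72 × 2.149) = 6681.5 / 154.73 ≈ 43.2 mL/min
CrCl ≈ 43 mL/min → bracket 35–54 mL/min.
35% of 1000 mg = 350 mg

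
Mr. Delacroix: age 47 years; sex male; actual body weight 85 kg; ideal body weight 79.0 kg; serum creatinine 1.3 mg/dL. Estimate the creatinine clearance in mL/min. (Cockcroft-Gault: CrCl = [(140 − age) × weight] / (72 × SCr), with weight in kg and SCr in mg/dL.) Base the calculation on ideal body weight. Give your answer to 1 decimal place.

CrCl = (140 − 47) × 79 / (72 × 1.3) = 7347.0 / 93.60 ≈ 78.5 mL/min

78.5 mL/min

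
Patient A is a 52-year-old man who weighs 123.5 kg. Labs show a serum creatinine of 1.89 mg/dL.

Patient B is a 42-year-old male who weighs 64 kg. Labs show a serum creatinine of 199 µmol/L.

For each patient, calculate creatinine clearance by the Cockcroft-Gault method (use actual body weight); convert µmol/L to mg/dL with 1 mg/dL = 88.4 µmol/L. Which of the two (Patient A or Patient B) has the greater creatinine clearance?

Patient A: CrCl = (140 − 52) × 123.5 / (72 × 1.89) = 10868.0 / 136.08 ≈ 79.9 mL/min
Patient B: SCr = 199 / 88.4 = 2.251 mg/dL
Patient B: CrCl = (140 − 42) × 64 / (72 × 2.251) = 6272.0 / 162.07 ≈ 38.7 mL/min
79.9 vs 38.7 mL/min → Patient A is higher.

Patient A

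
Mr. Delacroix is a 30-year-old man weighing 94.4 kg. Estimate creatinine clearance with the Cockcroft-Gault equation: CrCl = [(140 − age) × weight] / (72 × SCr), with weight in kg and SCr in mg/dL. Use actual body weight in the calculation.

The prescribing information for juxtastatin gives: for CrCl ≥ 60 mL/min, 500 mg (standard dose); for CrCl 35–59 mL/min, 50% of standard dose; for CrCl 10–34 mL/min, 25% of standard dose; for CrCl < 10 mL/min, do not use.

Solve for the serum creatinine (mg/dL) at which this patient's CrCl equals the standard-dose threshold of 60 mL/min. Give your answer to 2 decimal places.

Standard dose requires CrCl ≥ 60 mL/min.
Set (140 − 30) × 94.4 / (72 × SCr) = 60
SCr = (140 − 30) × 94.4 / (72 × 60) = 2.404 mg/dL

2.40 mg/dL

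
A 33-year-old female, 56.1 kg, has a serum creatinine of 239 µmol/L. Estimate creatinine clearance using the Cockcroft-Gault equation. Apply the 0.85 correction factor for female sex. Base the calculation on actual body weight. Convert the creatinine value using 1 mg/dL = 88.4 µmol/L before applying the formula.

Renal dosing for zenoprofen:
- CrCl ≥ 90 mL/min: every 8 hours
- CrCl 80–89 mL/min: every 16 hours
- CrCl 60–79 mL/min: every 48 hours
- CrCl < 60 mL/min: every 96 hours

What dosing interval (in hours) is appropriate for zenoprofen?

every 96 hours

SCr = 239 / 88.4 = 2.704 mg/dL
CrCl = (140 − 33) × 56.1 / (72 × 2.704) × 0.85 = 6002.7 / 194.69 × 0.85 ≈ 26.2 mL/min
CrCl ≈ 26 mL/min → bracket < 60 mL/min → every 96 hours.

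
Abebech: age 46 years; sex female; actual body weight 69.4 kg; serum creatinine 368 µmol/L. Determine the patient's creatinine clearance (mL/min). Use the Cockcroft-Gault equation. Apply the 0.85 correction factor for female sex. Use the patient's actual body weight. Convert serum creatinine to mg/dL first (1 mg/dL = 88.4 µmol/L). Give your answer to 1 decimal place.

18.5 mL/min

SCr = 368 / 88.4 = 4.163 mg/dL
CrCl = (140 − 46) × 69.4 / (72 × 4.163) × 0.85 = 6523.6 / 299.74 × 0.85 ≈ 18.5 mL/min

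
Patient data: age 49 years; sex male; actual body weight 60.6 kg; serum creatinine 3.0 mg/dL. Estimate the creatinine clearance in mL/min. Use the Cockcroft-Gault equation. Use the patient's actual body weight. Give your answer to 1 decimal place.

CrCl = (140 − 49) × 60.6 / (72 × 3) = 5514.6 / 216.00 ≈ 25.5 mL/min

25.5 mL/min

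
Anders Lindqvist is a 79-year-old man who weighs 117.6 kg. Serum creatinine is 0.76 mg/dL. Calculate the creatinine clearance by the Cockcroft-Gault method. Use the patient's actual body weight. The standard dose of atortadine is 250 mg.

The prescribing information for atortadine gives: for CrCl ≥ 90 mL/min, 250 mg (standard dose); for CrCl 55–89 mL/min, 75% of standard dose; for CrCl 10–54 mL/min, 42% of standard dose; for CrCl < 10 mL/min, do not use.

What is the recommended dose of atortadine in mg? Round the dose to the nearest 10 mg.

250 mg

CrCl = (140 − 79) × 117.6 / (72 × 0.76) = 7173.6 / 54.72 ≈ 131.1 mL/min
CrCl ≈ 131 mL/min → bracket ≥ 90 mL/min.
100% of 250 mg = 250 mg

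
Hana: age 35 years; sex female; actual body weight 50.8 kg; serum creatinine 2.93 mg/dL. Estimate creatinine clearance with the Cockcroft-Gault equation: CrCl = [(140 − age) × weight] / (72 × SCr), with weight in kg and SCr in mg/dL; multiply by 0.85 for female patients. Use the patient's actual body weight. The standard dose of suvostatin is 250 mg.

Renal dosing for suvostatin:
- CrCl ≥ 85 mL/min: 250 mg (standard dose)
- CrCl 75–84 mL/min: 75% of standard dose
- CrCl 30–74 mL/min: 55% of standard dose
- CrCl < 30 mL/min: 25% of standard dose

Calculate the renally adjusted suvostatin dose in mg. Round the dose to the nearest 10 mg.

60 mg

CrCl = (140 − 35) × 50.8 / (72 × 2.93) × 0.85 = 5334.0 / 210.96 × 0.85 ≈ 21.5 mL/min
CrCl ≈ 21 mL/min → bracket < 30 mL/min.
25% of 250 mg = 62.5 mg → 60 mg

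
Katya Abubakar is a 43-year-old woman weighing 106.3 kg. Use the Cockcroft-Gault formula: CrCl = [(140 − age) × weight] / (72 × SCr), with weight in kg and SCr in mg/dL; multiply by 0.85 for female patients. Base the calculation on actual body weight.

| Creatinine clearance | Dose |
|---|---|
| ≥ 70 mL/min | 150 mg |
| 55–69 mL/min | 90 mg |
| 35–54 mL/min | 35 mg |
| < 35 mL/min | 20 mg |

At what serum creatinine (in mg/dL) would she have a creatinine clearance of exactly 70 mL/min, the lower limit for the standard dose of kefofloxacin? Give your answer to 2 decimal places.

1.74 mg/dL

Standard dose requires CrCl ≥ 70 mL/min.
Set (140 − 43) × 106.3 × 0.85 / (72 × SCr) = 70
SCr = (140 − 43) × 106.3 × 0.85 / (72 × 70) = 1.739 mg/dL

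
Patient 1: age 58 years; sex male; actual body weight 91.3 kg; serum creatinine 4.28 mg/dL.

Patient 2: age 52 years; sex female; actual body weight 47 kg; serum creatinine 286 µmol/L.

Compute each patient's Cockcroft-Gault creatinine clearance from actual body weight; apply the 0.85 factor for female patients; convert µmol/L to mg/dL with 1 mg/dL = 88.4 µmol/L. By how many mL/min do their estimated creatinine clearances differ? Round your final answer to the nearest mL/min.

9 mL/min

Patient 1: CrCl = (140 − 58) × 91.3 / (72 × 4.28) = 7486.6 / 308.16 ≈ 24.3 mL/min
Patient 2: SCr = 286 / 88.4 = 3.235 mg/dL
Patient 2: CrCl = (140 − 52) × 47 / (72 × 3.235) × 0.85 = 4136.0 / 232.92 × 0.85 ≈ 15.1 mL/min
|24.3 − 15.1| = 9.2 mL/min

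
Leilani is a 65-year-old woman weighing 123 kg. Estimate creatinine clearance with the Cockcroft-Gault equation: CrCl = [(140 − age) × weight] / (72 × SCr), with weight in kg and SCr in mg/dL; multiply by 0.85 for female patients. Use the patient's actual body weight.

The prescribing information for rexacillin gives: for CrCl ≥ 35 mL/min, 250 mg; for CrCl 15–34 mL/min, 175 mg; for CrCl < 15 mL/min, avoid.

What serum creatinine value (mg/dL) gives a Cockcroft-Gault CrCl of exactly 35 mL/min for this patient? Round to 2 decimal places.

3.11 mg/dL

Standard dose requires CrCl ≥ 35 mL/min.
Set (140 − 65) × 123 × 0.85 / (72 × SCr) = 35
SCr = (140 − 65) × 123 × 0.85 / (72 × 35) = 3.112 mg/dL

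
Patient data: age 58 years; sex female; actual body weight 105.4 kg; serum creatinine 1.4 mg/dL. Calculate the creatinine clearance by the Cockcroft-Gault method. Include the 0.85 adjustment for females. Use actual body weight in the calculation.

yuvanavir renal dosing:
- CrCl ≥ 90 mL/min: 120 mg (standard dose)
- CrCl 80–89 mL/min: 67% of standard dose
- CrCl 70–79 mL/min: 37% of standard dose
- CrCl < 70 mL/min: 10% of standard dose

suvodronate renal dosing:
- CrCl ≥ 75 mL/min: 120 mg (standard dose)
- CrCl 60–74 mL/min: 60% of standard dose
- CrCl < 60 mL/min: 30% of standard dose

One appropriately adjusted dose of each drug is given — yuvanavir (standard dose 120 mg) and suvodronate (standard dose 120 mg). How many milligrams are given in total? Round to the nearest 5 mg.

CrCl = (140 − 58) × 105.4 / (72 × 1.4) × 0.85 = 8642.8 / 100.80 × 0.85 ≈ 72.9 mL/min
CrCl ≈ 73 mL/min.
yuvanavir: 70–79 mL/min → 37% of 120 mg = 44.4 mg.
suvodronate: 60–74 mL/min → 60% of 120 mg = 72 mg.
Total = 44.4 + 72 = 116.4 mg.

115 mg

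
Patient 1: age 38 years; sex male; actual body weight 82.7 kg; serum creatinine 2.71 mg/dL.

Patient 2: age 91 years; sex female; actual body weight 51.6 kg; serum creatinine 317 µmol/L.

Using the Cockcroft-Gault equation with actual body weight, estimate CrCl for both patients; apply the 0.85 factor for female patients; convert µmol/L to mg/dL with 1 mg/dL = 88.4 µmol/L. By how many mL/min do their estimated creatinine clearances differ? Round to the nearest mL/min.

Patient 1: CrCl = (140 − 38) × 82.7 / (72 × 2.71) = 8435.4 / 195.12 ≈ 43.2 mL/min
Patient 2: SCr = 317 / 88.4 = 3.586 mg/dL
Patient 2: CrCl = (140 − 91) × 51.6 / (72 × 3.586) × 0.85 = 2528.4 / 258.19 × 0.85 ≈ 8.3 mL/min
|43.2 − 8.3| = 34.9 mL/min

35 mL/min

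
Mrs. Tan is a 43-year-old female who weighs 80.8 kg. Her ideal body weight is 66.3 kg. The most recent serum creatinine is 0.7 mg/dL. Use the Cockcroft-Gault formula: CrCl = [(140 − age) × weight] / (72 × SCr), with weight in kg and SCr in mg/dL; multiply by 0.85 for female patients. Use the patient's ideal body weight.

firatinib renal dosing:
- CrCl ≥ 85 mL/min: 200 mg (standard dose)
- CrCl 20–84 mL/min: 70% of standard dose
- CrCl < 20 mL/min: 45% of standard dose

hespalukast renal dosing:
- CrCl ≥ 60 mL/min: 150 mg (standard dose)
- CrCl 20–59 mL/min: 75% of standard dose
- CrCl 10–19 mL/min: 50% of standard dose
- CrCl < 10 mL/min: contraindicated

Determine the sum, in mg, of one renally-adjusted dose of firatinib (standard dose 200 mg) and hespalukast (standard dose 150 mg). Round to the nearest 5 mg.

CrCl = (140 − 43) × 66.3 / (72 × 0.7) × 0.85 = 6431.1 / 50.40 × 0.85 ≈ 108.5 mL/min
CrCl ≈ 108 mL/min.
firatinib: ≥ 85 mL/min → 100% of 200 mg = 200 mg.
hespalukast: ≥ 60 mL/min → 100% of 150 mg = 150 mg.
Total = 200 + 150 = 350 mg.

350 mg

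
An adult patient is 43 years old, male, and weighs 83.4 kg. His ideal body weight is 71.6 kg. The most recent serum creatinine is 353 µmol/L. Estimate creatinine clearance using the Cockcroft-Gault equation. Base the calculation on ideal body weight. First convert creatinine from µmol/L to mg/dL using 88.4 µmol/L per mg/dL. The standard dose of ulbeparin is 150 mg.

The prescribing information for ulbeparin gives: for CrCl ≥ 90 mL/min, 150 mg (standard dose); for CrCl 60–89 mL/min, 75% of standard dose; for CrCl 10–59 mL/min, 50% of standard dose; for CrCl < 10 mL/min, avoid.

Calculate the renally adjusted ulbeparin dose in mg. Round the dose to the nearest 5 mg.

SCr = 353 / 88.4 = 3.993 mg/dL
CrCl = (140 − 43) × 71.6 / (72 × 3.993) = 6945.2 / 287.50 ≈ 24.2 mL/min
CrCl ≈ 24 mL/min → bracket 10–59 mL/min.
50% of 150 mg = 75 mg

75 mg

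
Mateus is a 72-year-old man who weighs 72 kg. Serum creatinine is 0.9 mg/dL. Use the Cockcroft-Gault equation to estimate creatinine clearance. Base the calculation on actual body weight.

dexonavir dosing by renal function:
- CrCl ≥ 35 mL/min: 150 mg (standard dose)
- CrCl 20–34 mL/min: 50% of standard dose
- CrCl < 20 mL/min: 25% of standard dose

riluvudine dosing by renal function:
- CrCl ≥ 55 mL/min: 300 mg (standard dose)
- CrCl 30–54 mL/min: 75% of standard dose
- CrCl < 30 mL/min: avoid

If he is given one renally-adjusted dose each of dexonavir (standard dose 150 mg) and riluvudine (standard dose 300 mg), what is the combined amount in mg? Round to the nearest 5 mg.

CrCl = (140 − 72) × 72 / (72 × 0.9) = 4896.0 / 64.80 ≈ 75.6 mL/min
CrCl ≈ 76 mL/min.
dexonavir: ≥ 35 mL/min → 100% of 150 mg = 150 mg.
riluvudine: ≥ 55 mL/min → 100% of 300 mg = 300 mg.
Total = 150 + 300 = 450 mg.

450 mg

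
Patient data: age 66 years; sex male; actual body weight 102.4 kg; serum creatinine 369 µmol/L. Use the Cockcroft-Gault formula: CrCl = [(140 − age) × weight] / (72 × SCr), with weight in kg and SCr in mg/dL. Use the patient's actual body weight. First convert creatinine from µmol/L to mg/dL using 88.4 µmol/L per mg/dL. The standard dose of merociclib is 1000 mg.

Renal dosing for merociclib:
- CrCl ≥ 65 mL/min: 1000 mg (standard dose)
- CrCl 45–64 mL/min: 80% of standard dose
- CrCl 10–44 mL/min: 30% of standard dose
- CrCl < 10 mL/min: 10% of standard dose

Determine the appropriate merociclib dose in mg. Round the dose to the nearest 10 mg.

300 mg

SCr = 369 / 88.4 = 4.174 mg/dL
CrCl = (140 − 66) × 102.4 / (72 × 4.174) = 7577.6 / 300.53 ≈ 25.2 mL/min
CrCl ≈ 25 mL/min → bracket 10–44 mL/min.
30% of 1000 mg = 300 mg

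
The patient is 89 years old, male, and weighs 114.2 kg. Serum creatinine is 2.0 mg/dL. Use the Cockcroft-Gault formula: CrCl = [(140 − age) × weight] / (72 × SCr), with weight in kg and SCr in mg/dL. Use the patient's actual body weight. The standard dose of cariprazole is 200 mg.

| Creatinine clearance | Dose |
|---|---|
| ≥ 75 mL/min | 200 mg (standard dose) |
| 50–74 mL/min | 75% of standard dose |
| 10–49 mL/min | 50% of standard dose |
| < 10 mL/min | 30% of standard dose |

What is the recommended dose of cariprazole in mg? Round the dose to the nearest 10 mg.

100 mg

CrCl = (140 − 89) × 114.2 / (72 × 2) = 5824.2 / 144.00 ≈ 40.4 mL/min
CrCl ≈ 40 mL/min → bracket 10–49 mL/min.
50% of 200 mg = 100 mg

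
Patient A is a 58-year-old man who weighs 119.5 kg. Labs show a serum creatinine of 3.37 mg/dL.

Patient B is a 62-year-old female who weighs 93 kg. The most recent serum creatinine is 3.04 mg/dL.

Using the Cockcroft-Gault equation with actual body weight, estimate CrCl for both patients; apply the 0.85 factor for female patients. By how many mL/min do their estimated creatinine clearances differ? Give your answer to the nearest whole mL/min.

Patient A: CrCl = (140 − 58) × 119.5 / (72 × 3.37) = 9799.0 / 242.64 ≈ 40.4 mL/min
Patient B: CrCl = (140 − 62) × 93 / (72 × 3.04) × 0.85 = 7254.0 / 218.88 × 0.85 ≈ 28.2 mL/min
|40.4 − 28.2| = 12.2 mL/min

12 mL/min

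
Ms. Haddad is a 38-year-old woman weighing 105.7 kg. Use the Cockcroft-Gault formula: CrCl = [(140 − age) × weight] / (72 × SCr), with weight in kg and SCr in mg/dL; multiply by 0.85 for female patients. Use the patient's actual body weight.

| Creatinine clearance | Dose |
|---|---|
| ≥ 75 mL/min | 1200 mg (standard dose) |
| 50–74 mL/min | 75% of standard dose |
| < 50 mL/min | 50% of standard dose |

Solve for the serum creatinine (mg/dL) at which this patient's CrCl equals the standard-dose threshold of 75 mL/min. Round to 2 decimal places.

Standard dose requires CrCl ≥ 75 mL/min.
Set (140 − 38) × 105.7 × 0.85 / (72 × SCr) = 75
SCr = (140 − 38) × 105.7 × 0.85 / (72 × 75) = 1.697 mg/dL

1.70 mg/dL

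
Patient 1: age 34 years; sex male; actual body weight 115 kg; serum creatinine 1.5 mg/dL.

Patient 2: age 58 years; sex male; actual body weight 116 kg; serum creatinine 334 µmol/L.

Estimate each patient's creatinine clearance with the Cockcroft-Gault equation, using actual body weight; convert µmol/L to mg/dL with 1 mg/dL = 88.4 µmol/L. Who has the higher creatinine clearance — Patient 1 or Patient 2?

Patient 1: CrCl = (140 − 34) × 115 / (72 × 1.5) = 12190.0 / 108.00 ≈ 112.9 mL/min
Patient 2: SCr = 334 / 88.4 = 3.778 mg/dL
Patient 2: CrCl = (140 − 58) × 116 / (72 × 3.778) = 9512.0 / 272.02 ≈ 35.0 mL/min
112.9 vs 35.0 mL/min → Patient 1 is higher.

Patient 1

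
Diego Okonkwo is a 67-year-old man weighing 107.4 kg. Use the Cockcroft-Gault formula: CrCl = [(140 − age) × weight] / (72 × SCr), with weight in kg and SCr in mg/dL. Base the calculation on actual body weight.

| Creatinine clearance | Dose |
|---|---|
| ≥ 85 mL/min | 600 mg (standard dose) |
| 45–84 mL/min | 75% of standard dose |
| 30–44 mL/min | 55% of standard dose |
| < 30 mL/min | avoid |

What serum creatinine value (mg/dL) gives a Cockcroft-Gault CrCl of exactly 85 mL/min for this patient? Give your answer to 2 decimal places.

1.28 mg/dL

Standard dose requires CrCl ≥ 85 mL/min.
Set (140 − 67) × 107.4 / (72 × SCr) = 85
SCr = (140 − 67) × 107.4 / (72 × 85) = 1.281 mg/dL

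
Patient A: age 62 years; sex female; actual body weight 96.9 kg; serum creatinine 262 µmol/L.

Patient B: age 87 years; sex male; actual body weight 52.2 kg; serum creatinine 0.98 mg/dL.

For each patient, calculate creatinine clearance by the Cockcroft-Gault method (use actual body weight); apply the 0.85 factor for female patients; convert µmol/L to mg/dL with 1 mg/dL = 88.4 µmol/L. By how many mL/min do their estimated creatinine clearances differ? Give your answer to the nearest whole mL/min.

9 mL/min

Patient A: SCr = 262 / 88.4 = 2.964 mg/dL
Patient A: CrCl = (140 − 62) × 96.9 / (72 × 2.964) × 0.85 = 7558.2 / 213.41 × 0.85 ≈ 30.1 mL/min
Patient B: CrCl = (140 − 87) × 52.2 / (72 × 0.98) = 2766.6 / 70.56 ≈ 39.2 mL/min
|30.1 − 39.2| = 9.1 mL/min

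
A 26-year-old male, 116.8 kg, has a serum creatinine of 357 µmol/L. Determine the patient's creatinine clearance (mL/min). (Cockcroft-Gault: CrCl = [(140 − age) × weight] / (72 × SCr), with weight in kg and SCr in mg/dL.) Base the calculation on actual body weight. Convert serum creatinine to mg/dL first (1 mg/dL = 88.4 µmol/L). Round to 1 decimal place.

SCr = 357 / 88.4 = 4.038 mg/dL
CrCl = (140 − 26) × 116.8 / (72 × 4.038) = 13315.2 / 290.74 ≈ 45.8 mL/min

45.8 mL/min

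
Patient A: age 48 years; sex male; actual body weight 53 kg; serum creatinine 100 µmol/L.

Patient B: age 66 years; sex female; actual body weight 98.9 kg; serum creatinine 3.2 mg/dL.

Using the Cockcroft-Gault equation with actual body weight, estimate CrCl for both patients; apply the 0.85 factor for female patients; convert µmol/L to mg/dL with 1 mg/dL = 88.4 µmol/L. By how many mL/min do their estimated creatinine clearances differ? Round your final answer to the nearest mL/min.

33 mL/min

Patient A: SCr = 100 / 88.4 = 1.131 mg/dL
Patient A: CrCl = (140 − 48) × 53 / (72 × 1.131) = 4876.0 / 81.43 ≈ 59.9 mL/min
Patient B: CrCl = (140 − 66) × 98.9 / (72 × 3.2) × 0.85 = 7318.6 / 230.40 × 0.85 ≈ 27.0 mL/min
|59.9 − 27.0| = 32.9 mL/min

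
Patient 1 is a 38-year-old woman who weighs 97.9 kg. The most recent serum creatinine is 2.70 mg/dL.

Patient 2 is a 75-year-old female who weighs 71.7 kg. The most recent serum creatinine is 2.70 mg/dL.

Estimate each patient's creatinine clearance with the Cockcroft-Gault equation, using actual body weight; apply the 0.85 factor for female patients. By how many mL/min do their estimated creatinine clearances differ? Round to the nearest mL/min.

23 mL/min

Patient 1: CrCl = (140 − 38) × 97.9 / (72 × 2.7) × 0.85 = 9985.8 / 194.40 × 0.85 ≈ 43.7 mL/min
Patient 2: CrCl = (140 − 75) × 71.7 / (72 × 2.7) × 0.85 = 4660.5 / 194.40 × 0.85 ≈ 20.4 mL/min
|43.7 − 20.4| = 23.3 mL/min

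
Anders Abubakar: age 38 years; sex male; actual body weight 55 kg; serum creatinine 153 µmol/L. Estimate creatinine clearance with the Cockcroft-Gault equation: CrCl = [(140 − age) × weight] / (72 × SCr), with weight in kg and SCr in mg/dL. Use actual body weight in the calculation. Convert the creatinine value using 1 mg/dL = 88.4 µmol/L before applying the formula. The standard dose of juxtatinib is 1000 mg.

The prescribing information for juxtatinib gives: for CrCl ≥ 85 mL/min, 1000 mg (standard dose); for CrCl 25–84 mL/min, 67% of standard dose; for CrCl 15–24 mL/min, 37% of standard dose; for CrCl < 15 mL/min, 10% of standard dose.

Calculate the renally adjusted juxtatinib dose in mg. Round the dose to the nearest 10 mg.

SCr = 153 / 88.4 = 1.731 mg/dL
CrCl = (140 − 38) × 55 / (72 × 1.731) = 5610.0 / 124.63 ≈ 45.0 mL/min
CrCl ≈ 45 mL/min → bracket 25–84 mL/min.
67% of 1000 mg = 670 mg

670 mg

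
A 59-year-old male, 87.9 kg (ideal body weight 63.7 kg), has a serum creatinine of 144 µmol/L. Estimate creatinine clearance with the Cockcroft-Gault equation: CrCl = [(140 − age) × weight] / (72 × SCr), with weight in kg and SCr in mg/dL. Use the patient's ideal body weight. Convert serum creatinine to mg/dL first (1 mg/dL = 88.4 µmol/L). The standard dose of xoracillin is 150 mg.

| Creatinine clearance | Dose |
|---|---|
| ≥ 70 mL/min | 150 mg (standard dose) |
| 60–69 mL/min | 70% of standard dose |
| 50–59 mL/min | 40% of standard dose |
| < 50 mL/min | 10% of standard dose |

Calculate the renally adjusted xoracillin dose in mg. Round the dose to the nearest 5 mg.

SCr = 144 / 88.4 = 1.629 mg/dL
CrCl = (140 − 59) × 63.7 / (72 × 1.629) = 5159.7 / 117.29 ≈ 44.0 mL/min
CrCl ≈ 44 mL/min → bracket < 50 mL/min.
10% of 150 mg = 15 mg

15 mg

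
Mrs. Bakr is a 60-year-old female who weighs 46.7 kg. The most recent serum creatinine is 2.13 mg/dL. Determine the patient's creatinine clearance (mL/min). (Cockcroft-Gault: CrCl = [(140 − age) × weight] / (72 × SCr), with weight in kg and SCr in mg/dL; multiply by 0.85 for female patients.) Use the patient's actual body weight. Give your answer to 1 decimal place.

CrCl = (140 − 60) × 46.7 / (72 × 2.13) × 0.85 = 3736.0 / 153.36 × 0.85 ≈ 20.7 mL/min

20.7 mL/min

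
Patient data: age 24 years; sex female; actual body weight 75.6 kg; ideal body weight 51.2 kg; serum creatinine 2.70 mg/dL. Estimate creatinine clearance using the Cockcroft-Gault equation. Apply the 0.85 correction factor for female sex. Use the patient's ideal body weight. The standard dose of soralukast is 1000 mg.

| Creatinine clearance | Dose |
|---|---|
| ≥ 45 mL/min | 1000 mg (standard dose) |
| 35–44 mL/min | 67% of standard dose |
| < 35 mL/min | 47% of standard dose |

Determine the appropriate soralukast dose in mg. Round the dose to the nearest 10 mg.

CrCl = (140 − 24) × 51.2 / (72 × 2.7) × 0.85 = 5939.2 / 194.40 × 0.85 ≈ 26.0 mL/min
CrCl ≈ 26 mL/min → bracket < 35 mL/min.
47% of 1000 mg = 470 mg

470 mg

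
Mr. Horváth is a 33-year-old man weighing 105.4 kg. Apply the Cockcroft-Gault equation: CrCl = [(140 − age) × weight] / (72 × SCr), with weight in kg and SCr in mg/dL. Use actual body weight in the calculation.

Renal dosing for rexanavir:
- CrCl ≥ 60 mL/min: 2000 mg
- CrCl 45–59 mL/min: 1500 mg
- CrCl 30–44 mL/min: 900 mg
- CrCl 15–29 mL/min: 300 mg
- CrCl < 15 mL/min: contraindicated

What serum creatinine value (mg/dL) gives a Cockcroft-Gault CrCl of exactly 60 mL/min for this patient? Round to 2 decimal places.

2.61 mg/dL

Standard dose requires CrCl ≥ 60 mL/min.
Set (140 − 33) × 105.4 / (72 × SCr) = 60
SCr = (140 − 33) × 105.4 / (72 × 60) = 2.611 mg/dL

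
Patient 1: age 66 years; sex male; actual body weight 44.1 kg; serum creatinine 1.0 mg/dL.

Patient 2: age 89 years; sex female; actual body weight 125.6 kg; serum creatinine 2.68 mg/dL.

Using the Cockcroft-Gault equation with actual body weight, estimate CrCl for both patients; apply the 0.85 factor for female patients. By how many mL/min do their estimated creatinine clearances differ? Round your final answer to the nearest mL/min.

17 mL/min

Patient 1: CrCl = (140 − 66) × 44.1 / (72 × 1) = 3263.4 / 72.00 ≈ 45.3 mL/min
Patient 2: CrCl = (140 − 89) × 125.6 / (72 × 2.68) × 0.85 = 6405.6 / 192.96 × 0.85 ≈ 28.2 mL/min
|45.3 − 28.2| = 17.1 mL/min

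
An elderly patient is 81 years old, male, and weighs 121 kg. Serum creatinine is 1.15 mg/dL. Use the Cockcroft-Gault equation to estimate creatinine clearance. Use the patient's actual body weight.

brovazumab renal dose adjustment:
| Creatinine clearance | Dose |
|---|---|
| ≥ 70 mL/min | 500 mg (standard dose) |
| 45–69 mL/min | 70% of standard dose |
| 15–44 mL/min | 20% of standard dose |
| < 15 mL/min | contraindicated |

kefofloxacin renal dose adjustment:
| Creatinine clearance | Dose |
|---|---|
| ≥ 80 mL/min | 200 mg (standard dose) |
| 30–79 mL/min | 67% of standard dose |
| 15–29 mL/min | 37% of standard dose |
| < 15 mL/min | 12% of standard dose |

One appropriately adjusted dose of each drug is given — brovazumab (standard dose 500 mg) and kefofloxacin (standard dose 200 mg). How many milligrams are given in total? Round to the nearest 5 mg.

CrCl = (140 − 81) × 121 / (72 × 1.15) = 7139.0 / 82.80 ≈ 86.2 mL/min
CrCl ≈ 86 mL/min.
brovazumab: ≥ 70 mL/min → 100% of 500 mg = 500 mg.
kefofloxacin: ≥ 80 mL/min → 100% of 200 mg = 200 mg.
Total = 500 + 200 = 700 mg.

700 mg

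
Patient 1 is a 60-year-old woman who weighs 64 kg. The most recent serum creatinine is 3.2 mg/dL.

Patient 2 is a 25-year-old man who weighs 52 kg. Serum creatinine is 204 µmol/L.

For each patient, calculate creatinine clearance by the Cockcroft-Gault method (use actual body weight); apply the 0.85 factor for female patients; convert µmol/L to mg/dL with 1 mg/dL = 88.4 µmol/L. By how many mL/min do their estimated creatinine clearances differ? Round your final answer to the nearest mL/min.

Patient 1: CrCl = (140 − 60) × 64 / (72 × 3.2) × 0.85 = 5120.0 / 230.40 × 0.85 ≈ 18.9 mL/min
Patient 2: SCr = 204 / 88.4 = 2.308 mg/dL
Patient 2: CrCl = (140 − 25) × 52 / (72 × 2.308) = 5980.0 / 166.18 ≈ 36.0 mL/min
|18.9 − 36.0| = 17.1 mL/min

17 mL/min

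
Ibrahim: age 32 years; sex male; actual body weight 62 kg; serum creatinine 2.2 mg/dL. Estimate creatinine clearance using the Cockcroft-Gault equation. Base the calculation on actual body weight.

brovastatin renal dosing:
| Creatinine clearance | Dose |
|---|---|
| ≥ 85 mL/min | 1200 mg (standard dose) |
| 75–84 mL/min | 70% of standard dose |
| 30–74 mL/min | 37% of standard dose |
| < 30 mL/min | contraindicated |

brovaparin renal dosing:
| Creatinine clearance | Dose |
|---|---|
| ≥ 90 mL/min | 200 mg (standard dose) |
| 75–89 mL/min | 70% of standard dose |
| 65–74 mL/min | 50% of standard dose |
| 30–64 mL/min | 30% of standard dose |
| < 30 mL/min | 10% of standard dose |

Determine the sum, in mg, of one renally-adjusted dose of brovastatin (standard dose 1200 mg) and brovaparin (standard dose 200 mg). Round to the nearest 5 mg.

CrCl = (140 − 32) × 62 / (72 × 2.2) = 6696.0 / 158.40 ≈ 42.3 mL/min
CrCl ≈ 42 mL/min.
brovastatin: 30–74 mL/min → 37% of 1200 mg = 444 mg.
brovaparin: 30–64 mL/min → 30% of 200 mg = 60 mg.
Total = 444 + 60 = 504 mg.

505 mg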